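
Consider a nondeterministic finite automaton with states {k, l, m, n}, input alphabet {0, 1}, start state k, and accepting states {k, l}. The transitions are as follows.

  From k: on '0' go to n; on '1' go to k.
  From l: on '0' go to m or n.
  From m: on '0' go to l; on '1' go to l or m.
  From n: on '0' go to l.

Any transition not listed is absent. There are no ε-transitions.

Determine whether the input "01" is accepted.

Start in {k}.
Read '0': k→{n}; now {n}.
Read '1': n→∅; now ∅.
The final set ∅ contains no accepting state.

No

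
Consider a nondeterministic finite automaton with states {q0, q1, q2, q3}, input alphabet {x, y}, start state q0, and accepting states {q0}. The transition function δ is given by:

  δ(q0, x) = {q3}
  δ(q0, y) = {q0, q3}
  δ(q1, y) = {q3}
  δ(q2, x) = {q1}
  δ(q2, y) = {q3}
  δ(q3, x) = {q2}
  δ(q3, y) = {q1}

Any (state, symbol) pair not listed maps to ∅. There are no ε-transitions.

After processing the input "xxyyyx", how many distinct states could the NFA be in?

Start in {q0}.
Read 'x': {q0} → {q3}.
Read 'x': {q3} → {q2}.
Read 'y': {q2} → {q3}.
Read 'y': {q3} → {q1}.
Read 'y': {q1} → {q3}.
Read 'x': {q3} → {q2}.
That set has 1 state.

1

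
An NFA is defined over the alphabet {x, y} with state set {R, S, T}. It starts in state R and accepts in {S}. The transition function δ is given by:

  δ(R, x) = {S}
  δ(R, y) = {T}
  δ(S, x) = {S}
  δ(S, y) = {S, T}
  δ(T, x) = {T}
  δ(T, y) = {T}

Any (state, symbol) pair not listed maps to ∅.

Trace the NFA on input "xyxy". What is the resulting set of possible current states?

{S, T}

Start in {R}.
Read 'x': R→{S}; now {S}.
Read 'y': S→{S, T}; now {S, T}.
Read 'x': S→{S}, T→{T}; now {S, T}.
Read 'y': S→{S, T}, T→{T}; now {S, T}.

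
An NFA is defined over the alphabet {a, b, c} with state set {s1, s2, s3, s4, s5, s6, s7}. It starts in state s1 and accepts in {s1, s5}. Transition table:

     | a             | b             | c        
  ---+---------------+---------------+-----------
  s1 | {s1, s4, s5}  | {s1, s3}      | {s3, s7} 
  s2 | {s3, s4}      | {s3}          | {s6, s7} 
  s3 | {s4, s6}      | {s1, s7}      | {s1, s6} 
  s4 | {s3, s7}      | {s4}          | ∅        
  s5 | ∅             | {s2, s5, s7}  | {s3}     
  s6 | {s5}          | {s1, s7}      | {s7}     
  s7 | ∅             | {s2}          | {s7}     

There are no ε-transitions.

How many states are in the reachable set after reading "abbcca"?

Start in {s1}.
Read 'a': s1→{s1, s4, s5}; now {s1, s4, s5}.
Read 'b': s1→{s1, s3}, s4→{s4}, s5→{s2, s5, s7}; now {s1, s2, s3, s4, s5, s7}.
Read 'b': s1→{s1, s3}, s2→{s3}, s3→{s1, s7}, s4→{s4}, s5→{s2, s5, s7}, s7→{s2}; now {s1, s2, s3, s4, s5, s7}.
Read 'c': s1→{s3, s7}, s2→{s6, s7}, s3→{s1, s6}, s4→∅, s5→{s3}, s7→{s7}; now {s1, s3, s6, s7}.
Read 'c': s1→{s3, s7}, s3→{s1, s6}, s6→{s7}, s7→{s7}; now {s1, s3, s6, s7}.
Read 'a': s1→{s1, s4, s5}, s3→{s4, s6}, s6→{s5}, s7→∅; now {s1, s4, s5, s6}.
That set has 4 states.

4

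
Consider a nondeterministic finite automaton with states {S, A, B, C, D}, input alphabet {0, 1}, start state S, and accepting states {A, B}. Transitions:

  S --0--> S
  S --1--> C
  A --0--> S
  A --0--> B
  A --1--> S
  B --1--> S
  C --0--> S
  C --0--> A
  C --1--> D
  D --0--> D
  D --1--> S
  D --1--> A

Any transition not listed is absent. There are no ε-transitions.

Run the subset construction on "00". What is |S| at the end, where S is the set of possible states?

1

Start in {S}.
Read '0': {S} → {S}.
Read '0': {S} → {S}.
That set has 1 state.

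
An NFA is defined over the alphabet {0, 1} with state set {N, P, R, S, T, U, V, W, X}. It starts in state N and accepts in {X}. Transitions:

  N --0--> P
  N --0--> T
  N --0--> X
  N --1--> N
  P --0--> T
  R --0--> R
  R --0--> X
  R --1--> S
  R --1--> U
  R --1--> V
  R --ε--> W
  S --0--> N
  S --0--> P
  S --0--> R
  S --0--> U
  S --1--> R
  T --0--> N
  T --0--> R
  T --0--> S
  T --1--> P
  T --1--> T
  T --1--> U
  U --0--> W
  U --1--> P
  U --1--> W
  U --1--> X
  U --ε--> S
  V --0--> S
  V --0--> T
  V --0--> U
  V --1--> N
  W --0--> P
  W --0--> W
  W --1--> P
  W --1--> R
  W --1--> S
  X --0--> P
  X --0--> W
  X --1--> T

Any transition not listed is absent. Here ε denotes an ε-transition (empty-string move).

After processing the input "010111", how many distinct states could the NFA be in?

Start in {N}.
Read '0': {N} → {P, T, X}.
Read '1': {P, T, X} → {P, S, T, U}.
Read '0': {P, S, T, U} → {N, P, R, S, T, U, W}.
Read '1': {N, P, R, S, T, U, W} → {N, P, R, S, T, U, V, W, X}.
Read '1': {N, P, R, S, T, U, V, W, X} → {N, P, R, S, T, U, V, W, X}.
Read '1': {N, P, R, S, T, U, V, W, X} → {N, P, R, S, T, U, V, W, X}.
That set has 9 states.

9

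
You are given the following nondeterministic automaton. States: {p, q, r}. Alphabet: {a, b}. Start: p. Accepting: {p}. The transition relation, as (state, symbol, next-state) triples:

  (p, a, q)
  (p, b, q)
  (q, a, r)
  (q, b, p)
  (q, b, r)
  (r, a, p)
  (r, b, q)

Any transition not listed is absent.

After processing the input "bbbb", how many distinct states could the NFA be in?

Start in {p}.
Read 'b': {p} → {q}.
Read 'b': {q} → {p, r}.
Read 'b': {p, r} → {q}.
Read 'b': {q} → {p, r}.
That set has 2 states.

2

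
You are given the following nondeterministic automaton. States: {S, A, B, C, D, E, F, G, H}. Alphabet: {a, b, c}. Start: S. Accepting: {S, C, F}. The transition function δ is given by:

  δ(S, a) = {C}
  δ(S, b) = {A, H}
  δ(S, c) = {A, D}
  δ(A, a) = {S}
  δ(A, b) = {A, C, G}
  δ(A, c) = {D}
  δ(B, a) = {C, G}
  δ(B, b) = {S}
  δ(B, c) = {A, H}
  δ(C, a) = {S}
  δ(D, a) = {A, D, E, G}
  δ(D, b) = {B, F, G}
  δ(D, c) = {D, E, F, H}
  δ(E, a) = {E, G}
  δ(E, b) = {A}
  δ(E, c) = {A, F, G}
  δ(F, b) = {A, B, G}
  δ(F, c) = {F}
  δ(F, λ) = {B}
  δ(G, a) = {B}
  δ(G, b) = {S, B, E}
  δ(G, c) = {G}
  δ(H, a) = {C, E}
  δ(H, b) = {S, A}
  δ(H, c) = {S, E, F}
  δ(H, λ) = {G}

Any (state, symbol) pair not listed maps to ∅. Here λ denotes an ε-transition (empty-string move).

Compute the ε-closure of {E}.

{E}

Begin with {E}.
No ε-moves leave this set, so the closure equals the set itself.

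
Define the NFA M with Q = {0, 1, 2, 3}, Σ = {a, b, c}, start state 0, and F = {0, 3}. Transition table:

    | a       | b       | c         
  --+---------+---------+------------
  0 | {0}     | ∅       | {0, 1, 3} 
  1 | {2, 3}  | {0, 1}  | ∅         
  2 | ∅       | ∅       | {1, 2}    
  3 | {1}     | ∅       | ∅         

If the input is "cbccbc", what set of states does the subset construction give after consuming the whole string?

Start in {0}.
Read 'c': {0} → {0, 1, 3}.
Read 'b': {0, 1, 3} → {0, 1}.
Read 'c': {0, 1} → {0, 1, 3}.
Read 'c': {0, 1, 3} → {0, 1, 3}.
Read 'b': {0, 1, 3} → {0, 1}.
Read 'c': {0, 1} → {0, 1, 3}.

{0, 1, 3}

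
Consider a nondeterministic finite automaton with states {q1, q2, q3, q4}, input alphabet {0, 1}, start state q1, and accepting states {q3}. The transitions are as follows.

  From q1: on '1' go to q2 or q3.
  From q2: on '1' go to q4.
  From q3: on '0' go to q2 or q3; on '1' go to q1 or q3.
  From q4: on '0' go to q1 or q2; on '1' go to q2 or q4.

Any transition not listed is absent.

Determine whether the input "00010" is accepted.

Start in {q1}.
Read '0': {q1} → ∅.
The set is empty and remains empty for the remaining 4 symbols.
The final set ∅ contains no accepting state.

No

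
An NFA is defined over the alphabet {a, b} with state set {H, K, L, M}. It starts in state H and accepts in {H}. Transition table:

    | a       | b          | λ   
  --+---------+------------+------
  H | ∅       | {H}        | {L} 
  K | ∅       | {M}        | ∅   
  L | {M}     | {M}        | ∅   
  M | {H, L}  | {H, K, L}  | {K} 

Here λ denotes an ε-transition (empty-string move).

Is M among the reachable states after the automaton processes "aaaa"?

Start: ε-closure({H}) = {H, L}.
Read 'a': {H, L} → {K, M}.
Read 'a': {K, M} → {H, L}.
Read 'a': {H, L} → {K, M}.
Read 'a': {K, M} → {H, L}.
State M is not in {H, L}.

No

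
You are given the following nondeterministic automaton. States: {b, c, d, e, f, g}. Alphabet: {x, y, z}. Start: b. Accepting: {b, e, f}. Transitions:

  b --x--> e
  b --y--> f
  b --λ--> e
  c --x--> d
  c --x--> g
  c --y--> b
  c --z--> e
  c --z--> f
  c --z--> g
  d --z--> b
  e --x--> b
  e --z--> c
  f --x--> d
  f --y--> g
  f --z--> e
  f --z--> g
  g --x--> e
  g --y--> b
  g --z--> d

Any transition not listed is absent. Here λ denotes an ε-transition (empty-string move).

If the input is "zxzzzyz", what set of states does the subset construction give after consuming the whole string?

{c, d}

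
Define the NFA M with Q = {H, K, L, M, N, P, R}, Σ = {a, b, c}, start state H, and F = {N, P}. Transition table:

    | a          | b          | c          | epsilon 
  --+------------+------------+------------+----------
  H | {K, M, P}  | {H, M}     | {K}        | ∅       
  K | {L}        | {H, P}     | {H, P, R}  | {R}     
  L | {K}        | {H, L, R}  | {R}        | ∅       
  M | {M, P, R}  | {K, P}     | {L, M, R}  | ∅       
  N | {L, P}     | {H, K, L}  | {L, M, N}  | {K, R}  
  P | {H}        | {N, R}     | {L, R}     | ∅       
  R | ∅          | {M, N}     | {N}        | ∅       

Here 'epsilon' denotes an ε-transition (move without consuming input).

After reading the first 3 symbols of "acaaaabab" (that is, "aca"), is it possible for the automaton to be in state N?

No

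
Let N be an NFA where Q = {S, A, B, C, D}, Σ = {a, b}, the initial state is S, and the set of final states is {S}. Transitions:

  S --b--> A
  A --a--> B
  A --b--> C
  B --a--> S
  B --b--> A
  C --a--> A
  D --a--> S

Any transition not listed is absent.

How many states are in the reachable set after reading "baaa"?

0

Start in {S}.
Read 'b': {S} → {A}.
Read 'a': {A} → {B}.
Read 'a': {B} → {S}.
Read 'a': {S} → ∅.
That set has 0 states.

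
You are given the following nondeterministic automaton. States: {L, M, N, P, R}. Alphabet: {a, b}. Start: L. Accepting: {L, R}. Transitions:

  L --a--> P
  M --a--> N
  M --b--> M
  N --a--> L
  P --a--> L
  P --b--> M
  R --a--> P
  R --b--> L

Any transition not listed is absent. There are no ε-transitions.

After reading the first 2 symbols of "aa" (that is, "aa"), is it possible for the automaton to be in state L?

Yes

Start in {L}.
Read 'a': L→{P}; now {P}.
Read 'a': P→{L}; now {L}.
State L is in {L}.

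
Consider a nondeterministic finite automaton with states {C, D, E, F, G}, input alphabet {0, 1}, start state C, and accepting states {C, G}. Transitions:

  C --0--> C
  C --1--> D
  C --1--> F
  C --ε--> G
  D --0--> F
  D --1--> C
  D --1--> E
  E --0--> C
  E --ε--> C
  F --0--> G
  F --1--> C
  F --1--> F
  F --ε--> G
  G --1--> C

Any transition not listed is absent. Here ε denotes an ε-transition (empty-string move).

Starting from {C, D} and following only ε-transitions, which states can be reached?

{C, D, G}

Begin with {C, D}.
ε-move C → G; add G.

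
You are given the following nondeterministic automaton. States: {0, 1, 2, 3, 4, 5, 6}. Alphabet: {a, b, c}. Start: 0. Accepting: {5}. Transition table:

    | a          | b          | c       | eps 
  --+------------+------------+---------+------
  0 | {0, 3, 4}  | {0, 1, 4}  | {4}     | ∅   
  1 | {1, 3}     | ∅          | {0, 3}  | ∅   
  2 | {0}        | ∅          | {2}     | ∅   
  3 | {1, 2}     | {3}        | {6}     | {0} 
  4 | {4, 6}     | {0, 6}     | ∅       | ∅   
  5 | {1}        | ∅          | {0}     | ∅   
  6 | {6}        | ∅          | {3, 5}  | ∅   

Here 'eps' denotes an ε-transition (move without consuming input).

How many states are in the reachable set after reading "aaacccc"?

Start in {0}.
Read 'a': 0→{0, 3, 4}; now {0, 3, 4}.
Read 'a': 0→{0, 3, 4}, 3→{1, 2}, 4→{4, 6}; now {0, 1, 2, 3, 4, 6}.
Read 'a': 0→{0, 3, 4}, 1→{1, 3}, 2→{0}, 3→{1, 2}, 4→{4, 6}, 6→{6}; now {0, 1, 2, 3, 4, 6}.
Read 'c': 0→{4}, 1→{0, 3}, 2→{2}, 3→{6}, 4→∅, 6→{3, 5}; now {0, 2, 3, 4, 5, 6}.
Read 'c': 0→{4}, 2→{2}, 3→{6}, 4→∅, 5→{0}, 6→{3, 5}; now {0, 2, 3, 4, 5, 6}.
Read 'c': 0→{4}, 2→{2}, 3→{6}, 4→∅, 5→{0}, 6→{3, 5}; now {0, 2, 3, 4, 5, 6}.
Read 'c': 0→{4}, 2→{2}, 3→{6}, 4→∅, 5→{0}, 6→{3, 5}; now {0, 2, 3, 4, 5, 6}.
That set has 6 states.

6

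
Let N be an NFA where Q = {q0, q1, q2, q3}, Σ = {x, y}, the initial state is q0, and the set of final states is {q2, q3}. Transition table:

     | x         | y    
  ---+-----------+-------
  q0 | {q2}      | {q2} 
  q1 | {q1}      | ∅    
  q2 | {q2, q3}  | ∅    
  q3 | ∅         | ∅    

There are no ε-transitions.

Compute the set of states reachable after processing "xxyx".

∅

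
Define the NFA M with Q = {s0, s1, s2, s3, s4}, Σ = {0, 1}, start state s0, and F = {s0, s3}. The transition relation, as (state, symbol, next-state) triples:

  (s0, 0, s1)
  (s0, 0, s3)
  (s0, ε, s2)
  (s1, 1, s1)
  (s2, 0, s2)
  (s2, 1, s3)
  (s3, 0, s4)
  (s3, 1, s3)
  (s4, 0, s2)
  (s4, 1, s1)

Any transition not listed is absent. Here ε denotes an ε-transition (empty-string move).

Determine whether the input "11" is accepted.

Yes

Start: ε-closure({s0}) = {s0, s2}.
Read '1': s0→∅, s2→{s3}; now {s3}.
Read '1': s3→{s3}; now {s3}.
The final set {s3} contains the accepting state s3.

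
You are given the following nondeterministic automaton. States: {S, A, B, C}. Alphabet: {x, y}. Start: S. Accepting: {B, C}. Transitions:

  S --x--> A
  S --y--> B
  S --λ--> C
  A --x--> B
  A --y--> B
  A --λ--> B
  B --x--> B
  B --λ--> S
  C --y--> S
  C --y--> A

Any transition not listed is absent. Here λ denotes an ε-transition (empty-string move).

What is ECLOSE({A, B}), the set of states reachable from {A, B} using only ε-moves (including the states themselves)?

{S, A, B, C}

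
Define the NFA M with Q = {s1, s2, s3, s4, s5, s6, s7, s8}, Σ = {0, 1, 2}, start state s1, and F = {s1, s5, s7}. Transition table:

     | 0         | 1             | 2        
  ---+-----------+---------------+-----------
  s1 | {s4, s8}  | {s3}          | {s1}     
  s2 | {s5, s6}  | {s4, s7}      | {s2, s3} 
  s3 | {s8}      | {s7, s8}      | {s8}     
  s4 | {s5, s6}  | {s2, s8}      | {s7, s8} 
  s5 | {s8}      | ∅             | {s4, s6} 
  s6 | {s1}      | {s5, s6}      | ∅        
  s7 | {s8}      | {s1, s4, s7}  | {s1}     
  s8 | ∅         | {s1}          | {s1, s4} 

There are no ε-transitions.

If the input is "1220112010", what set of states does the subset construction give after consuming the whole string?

{s1, s4, s5, s6, s8}

Start in {s1}.
Read '1': {s1} → {s3}.
Read '2': {s3} → {s8}.
Read '2': {s8} → {s1, s4}.
Read '0': {s1, s4} → {s4, s5, s6, s8}.
Read '1': {s4, s5, s6, s8} → {s1, s2, s5, s6, s8}.
Read '1': {s1, s2, s5, s6, s8} → {s1, s3, s4, s5, s6, s7}.
Read '2': {s1, s3, s4, s5, s6, s7} → {s1, s4, s6, s7, s8}.
Read '0': {s1, s4, s6, s7, s8} → {s1, s4, s5, s6, s8}.
Read '1': {s1, s4, s5, s6, s8} → {s1, s2, s3, s5, s6, s8}.
Read '0': {s1, s2, s3, s5, s6, s8} → {s1, s4, s5, s6, s8}.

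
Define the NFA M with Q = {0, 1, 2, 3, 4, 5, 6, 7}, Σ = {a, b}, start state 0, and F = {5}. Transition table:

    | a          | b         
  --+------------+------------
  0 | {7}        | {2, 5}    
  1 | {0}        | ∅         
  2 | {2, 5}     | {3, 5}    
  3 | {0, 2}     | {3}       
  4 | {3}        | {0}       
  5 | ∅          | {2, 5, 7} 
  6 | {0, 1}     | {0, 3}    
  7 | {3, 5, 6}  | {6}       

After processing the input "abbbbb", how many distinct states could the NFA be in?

5

Start in {0}.
Read 'a': 0→{7}; now {7}.
Read 'b': 7→{6}; now {6}.
Read 'b': 6→{0, 3}; now {0, 3}.
Read 'b': 0→{2, 5}, 3→{3}; now {2, 3, 5}.
Read 'b': 2→{3, 5}, 3→{3}, 5→{2, 5, 7}; now {2, 3, 5, 7}.
Read 'b': 2→{3, 5}, 3→{3}, 5→{2, 5, 7}, 7→{6}; now {2, 3, 5, 6, 7}.
That set has 5 states.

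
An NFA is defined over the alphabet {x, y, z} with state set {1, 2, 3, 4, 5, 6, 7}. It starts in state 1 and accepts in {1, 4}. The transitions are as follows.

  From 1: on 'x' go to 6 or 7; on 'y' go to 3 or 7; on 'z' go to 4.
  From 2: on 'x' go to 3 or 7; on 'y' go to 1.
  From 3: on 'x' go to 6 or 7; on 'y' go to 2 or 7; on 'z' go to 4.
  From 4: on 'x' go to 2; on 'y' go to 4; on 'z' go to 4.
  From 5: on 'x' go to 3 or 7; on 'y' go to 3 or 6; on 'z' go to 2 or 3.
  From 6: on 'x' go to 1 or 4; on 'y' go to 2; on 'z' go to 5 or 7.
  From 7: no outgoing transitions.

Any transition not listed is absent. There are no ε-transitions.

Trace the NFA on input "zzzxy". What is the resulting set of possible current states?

Start in {1}.
Read 'z': 1→{4}; now {4}.
Read 'z': 4→{4}; now {4}.
Read 'z': 4→{4}; now {4}.
Read 'x': 4→{2}; now {2}.
Read 'y': 2→{1}; now {1}.

{1}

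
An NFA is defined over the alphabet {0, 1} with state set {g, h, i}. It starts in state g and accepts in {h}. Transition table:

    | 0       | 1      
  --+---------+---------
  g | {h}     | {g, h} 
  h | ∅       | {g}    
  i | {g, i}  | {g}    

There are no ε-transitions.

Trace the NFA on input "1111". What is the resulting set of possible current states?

{g, h}

Start in {g}.
Read '1': {g} → {g, h}.
Read '1': {g, h} → {g, h}.
Read '1': {g, h} → {g, h}.
Read '1': {g, h} → {g, h}.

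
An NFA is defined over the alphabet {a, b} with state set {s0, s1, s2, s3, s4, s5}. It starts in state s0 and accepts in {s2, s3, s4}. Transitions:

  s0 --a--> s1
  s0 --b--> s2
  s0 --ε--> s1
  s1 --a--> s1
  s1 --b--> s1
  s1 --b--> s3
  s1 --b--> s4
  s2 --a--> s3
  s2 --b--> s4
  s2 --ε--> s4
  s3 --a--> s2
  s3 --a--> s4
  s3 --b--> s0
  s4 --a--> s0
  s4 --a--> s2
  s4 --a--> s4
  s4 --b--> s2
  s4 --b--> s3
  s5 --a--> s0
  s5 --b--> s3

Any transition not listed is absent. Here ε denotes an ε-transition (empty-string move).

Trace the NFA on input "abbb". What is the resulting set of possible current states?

{s0, s1, s2, s3, s4}

Start: ε-closure({s0}) = {s0, s1}.
Read 'a': {s0, s1} → {s1}.
Read 'b': {s1} → {s1, s3, s4}.
Read 'b': {s1, s3, s4} → {s0, s1, s2, s3, s4}.
Read 'b': {s0, s1, s2, s3, s4} → {s0, s1, s2, s3, s4}.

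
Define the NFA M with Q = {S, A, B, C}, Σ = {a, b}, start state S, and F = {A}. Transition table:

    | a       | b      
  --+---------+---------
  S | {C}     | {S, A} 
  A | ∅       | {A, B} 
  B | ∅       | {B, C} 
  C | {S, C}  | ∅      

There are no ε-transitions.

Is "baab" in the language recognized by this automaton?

Yes

Start in {S}.
Read 'b': {S} → {S, A}.
Read 'a': {S, A} → {C}.
Read 'a': {C} → {S, C}.
Read 'b': {S, C} → {S, A}.
The final set {S, A} contains the accepting state A.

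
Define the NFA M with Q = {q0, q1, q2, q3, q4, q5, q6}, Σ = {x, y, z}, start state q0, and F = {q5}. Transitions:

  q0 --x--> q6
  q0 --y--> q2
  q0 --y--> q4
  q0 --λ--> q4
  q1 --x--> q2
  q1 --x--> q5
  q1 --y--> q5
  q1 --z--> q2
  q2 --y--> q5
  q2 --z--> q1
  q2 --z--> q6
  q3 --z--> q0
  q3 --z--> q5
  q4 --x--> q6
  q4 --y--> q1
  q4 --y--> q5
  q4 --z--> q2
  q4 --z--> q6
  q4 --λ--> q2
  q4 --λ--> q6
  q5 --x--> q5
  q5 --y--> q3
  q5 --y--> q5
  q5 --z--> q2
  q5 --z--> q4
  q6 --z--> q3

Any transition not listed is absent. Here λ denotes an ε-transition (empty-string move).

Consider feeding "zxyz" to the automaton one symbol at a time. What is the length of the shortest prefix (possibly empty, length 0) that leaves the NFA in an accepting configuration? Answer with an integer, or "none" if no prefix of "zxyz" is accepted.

Start: ε-closure({q0}) = {q0, q2, q4, q6}.
Read 'z': {q0, q2, q4, q6} → {q1, q2, q3, q6}.
Read 'x': {q1, q2, q3, q6} → {q2, q5}.
None of the earlier sets intersect F, but {q2, q5} does.

2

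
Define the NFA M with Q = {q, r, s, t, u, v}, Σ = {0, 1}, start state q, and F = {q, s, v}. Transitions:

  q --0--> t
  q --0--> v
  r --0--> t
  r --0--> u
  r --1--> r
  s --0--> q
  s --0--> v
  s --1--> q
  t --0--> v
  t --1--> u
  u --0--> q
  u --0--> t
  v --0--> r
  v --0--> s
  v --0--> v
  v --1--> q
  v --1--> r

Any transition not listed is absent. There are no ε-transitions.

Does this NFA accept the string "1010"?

No

Start in {q}.
Read '1': q→∅; now ∅.
The set is empty and remains empty for the remaining 3 symbols.
The final set ∅ contains no accepting state.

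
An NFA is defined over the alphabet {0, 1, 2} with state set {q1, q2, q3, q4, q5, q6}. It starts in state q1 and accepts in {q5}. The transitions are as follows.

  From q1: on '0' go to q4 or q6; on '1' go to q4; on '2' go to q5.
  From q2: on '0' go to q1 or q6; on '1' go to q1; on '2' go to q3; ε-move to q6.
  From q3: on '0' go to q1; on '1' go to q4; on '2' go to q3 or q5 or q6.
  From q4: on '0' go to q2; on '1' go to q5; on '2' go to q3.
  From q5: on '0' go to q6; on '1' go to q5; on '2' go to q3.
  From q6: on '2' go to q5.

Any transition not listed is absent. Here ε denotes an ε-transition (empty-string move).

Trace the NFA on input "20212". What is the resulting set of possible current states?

Start in {q1}.
Read '2': {q1} → {q5}.
Read '0': {q5} → {q6}.
Read '2': {q6} → {q5}.
Read '1': {q5} → {q5}.
Read '2': {q5} → {q3}.

{q3}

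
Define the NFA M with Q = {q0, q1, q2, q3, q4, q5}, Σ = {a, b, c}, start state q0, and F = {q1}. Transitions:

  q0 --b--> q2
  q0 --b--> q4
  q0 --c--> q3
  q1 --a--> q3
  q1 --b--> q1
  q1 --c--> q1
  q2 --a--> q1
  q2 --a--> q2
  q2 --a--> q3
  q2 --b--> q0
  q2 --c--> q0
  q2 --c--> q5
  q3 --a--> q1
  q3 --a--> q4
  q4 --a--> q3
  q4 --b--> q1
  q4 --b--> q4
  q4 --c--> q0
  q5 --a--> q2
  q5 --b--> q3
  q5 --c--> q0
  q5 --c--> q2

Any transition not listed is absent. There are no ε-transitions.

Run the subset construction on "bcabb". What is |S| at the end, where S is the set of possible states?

2

Start in {q0}.
Read 'b': q0→{q2, q4}; now {q2, q4}.
Read 'c': q2→{q0, q5}, q4→{q0}; now {q0, q5}.
Read 'a': q0→∅, q5→{q2}; now {q2}.
Read 'b': q2→{q0}; now {q0}.
Read 'b': q0→{q2, q4}; now {q2, q4}.
That set has 2 states.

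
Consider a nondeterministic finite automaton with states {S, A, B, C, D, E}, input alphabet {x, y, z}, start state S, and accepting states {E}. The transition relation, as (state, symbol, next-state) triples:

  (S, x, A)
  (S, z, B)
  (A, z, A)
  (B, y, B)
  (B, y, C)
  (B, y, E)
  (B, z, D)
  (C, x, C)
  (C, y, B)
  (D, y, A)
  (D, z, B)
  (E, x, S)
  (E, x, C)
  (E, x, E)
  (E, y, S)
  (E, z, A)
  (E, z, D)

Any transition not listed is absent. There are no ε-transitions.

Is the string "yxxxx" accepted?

Start in {S}.
Read 'y': {S} → ∅.
The set is empty and remains empty for the remaining 4 symbols.
The final set ∅ contains no accepting state.

No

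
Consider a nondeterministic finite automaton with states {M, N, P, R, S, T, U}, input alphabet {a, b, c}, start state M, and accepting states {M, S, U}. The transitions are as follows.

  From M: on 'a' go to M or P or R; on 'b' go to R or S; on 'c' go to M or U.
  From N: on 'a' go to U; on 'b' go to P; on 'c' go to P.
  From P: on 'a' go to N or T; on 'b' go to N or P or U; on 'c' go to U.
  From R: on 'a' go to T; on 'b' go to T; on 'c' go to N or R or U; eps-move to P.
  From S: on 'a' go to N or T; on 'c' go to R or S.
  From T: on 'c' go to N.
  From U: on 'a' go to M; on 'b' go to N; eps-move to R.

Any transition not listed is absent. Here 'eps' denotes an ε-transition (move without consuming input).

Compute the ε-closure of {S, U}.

{P, R, S, U}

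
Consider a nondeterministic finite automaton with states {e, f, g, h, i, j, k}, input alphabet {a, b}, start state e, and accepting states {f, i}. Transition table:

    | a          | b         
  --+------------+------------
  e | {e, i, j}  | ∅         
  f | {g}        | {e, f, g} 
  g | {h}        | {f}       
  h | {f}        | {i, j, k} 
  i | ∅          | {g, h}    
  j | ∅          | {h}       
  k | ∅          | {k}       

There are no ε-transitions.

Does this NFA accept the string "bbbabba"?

No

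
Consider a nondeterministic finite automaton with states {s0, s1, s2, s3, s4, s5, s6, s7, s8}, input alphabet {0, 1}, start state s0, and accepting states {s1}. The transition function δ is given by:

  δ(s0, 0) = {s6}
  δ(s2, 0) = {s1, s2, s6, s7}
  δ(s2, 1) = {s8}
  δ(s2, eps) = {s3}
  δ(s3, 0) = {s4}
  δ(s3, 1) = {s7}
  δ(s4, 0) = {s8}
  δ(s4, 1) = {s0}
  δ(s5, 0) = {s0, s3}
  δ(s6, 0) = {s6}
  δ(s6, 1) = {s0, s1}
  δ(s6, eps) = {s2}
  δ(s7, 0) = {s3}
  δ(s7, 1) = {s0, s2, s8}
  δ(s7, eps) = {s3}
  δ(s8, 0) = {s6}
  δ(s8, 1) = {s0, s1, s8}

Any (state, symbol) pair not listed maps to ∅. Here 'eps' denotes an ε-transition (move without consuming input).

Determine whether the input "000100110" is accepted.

Yes

Start in {s0}.
Read '0': s0→{s6}; union {s6}; ε-closure = {s2, s3, s6}.
Read '0': s2→{s1, s2, s6, s7}, s3→{s4}, s6→{s6}; union {s1, s2, s4, s6, s7}; ε-closure = {s1, s2, s3, s4, s6, s7}.
Read '0': s1→∅, s2→{s1, s2, s6, s7}, s3→{s4}, s4→{s8}, s6→{s6}, s7→{s3}; now {s1, s2, s3, s4, s6, s7, s8}.
Read '1': s1→∅, s2→{s8}, s3→{s7}, s4→{s0}, s6→{s0, s1}, s7→{s0, s2, s8}, s8→{s0, s1, s8}; union {s0, s1, s2, s7, s8}; ε-closure = {s0, s1, s2, s3, s7, s8}.
Read '0': s0→{s6}, s1→∅, s2→{s1, s2, s6, s7}, s3→{s4}, s7→{s3}, s8→{s6}; now {s1, s2, s3, s4, s6, s7}.
Read '0': s1→∅, s2→{s1, s2, s6, s7}, s3→{s4}, s4→{s8}, s6→{s6}, s7→{s3}; now {s1, s2, s3, s4, s6, s7, s8}.
Read '1': s1→∅, s2→{s8}, s3→{s7}, s4→{s0}, s6→{s0, s1}, s7→{s0, s2, s8}, s8→{s0, s1, s8}; union {s0, s1, s2, s7, s8}; ε-closure = {s0, s1, s2, s3, s7, s8}.
Read '1': s0→∅, s1→∅, s2→{s8}, s3→{s7}, s7→{s0, s2, s8}, s8→{s0, s1, s8}; union {s0, s1, s2, s7, s8}; ε-closure = {s0, s1, s2, s3, s7, s8}.
Read '0': s0→{s6}, s1→∅, s2→{s1, s2, s6, s7}, s3→{s4}, s7→{s3}, s8→{s6}; now {s1, s2, s3, s4, s6, s7}.
The final set {s1, s2, s3, s4, s6, s7} contains the accepting state s1.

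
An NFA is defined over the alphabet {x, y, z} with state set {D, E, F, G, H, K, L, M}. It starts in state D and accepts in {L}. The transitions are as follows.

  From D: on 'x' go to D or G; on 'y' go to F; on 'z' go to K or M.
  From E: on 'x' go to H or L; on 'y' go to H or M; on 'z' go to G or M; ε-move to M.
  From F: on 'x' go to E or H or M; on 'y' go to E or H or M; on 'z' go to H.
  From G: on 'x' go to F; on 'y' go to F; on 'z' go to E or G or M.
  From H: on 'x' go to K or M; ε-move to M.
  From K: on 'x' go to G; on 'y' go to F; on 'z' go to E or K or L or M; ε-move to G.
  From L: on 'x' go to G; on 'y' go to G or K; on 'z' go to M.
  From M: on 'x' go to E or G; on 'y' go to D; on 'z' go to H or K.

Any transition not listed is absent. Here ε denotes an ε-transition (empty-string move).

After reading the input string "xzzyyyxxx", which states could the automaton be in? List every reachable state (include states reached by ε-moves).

{D, E, F, G, H, K, L, M}

Start in {D}.
Read 'x': {D} → {D, G}.
Read 'z': {D, G} → {E, G, K, M}.
Read 'z': {E, G, K, M} → {E, G, H, K, L, M}.
Read 'y': {E, G, H, K, L, M} → {D, F, G, H, K, M}.
Read 'y': {D, F, G, H, K, M} → {D, E, F, H, M}.
Read 'y': {D, E, F, H, M} → {D, E, F, H, M}.
Read 'x': {D, E, F, H, M} → {D, E, G, H, K, L, M}.
Read 'x': {D, E, G, H, K, L, M} → {D, E, F, G, H, K, L, M}.
Read 'x': {D, E, F, G, H, K, L, M} → {D, E, F, G, H, K, L, M}.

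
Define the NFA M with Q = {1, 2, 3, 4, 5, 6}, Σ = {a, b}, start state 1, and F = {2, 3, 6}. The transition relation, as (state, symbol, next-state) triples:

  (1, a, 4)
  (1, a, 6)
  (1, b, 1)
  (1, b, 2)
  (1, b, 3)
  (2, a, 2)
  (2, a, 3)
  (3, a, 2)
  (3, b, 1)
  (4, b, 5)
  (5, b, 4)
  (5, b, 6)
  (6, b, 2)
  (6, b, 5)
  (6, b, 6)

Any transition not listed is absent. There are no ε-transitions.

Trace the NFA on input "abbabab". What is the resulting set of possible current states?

{2, 5, 6}

Start in {1}.
Read 'a': {1} → {4, 6}.
Read 'b': {4, 6} → {2, 5, 6}.
Read 'b': {2, 5, 6} → {2, 4, 5, 6}.
Read 'a': {2, 4, 5, 6} → {2, 3}.
Read 'b': {2, 3} → {1}.
Read 'a': {1} → {4, 6}.
Read 'b': {4, 6} → {2, 5, 6}.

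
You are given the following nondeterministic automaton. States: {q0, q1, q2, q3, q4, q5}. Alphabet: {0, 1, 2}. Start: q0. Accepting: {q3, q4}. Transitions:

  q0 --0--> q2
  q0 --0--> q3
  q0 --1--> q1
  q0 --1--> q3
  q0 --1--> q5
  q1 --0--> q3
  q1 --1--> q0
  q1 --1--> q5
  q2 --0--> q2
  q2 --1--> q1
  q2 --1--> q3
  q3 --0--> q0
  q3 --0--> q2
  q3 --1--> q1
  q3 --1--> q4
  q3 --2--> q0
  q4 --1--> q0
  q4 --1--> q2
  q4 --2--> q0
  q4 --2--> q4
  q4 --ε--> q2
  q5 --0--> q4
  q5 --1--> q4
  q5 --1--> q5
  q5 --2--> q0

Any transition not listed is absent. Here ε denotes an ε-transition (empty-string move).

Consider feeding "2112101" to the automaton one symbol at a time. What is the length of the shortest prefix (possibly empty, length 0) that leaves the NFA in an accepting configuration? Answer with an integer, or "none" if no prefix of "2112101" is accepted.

Start in {q0}.
Read '2': {q0} → ∅.
The set is empty and remains empty for the remaining 6 symbols.
No reachable set along the way intersects F.

none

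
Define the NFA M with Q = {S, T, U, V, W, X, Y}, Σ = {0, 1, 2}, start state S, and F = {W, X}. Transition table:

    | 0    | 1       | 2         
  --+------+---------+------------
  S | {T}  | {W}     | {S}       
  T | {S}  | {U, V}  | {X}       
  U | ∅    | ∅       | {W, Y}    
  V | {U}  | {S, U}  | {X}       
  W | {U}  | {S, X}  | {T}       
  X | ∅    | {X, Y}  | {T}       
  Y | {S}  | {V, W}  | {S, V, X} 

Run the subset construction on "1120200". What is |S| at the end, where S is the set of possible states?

1

Start in {S}.
Read '1': S→{W}; now {W}.
Read '1': W→{S, X}; now {S, X}.
Read '2': S→{S}, X→{T}; now {S, T}.
Read '0': S→{T}, T→{S}; now {S, T}.
Read '2': S→{S}, T→{X}; now {S, X}.
Read '0': S→{T}, X→∅; now {T}.
Read '0': T→{S}; now {S}.
That set has 1 state.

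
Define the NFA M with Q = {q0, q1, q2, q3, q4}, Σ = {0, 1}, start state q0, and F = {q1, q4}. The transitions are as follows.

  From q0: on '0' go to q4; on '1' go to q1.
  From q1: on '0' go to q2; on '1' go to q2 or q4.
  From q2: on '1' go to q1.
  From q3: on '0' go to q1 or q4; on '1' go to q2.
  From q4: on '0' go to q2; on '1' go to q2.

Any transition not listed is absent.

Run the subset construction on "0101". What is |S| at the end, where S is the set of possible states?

0

Start in {q0}.
Read '0': q0→{q4}; now {q4}.
Read '1': q4→{q2}; now {q2}.
Read '0': q2→∅; now ∅.
The set is empty and remains empty for the remaining 1 symbol.
That set has 0 states.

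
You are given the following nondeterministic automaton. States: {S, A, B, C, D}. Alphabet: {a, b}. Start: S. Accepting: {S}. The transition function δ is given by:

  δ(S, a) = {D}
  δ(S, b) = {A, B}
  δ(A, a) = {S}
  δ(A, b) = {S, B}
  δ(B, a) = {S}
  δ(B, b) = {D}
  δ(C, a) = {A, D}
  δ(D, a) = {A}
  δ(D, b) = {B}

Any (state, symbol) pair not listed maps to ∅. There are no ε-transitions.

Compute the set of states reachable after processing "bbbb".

{S, B, D}

Start in {S}.
Read 'b': S→{A, B}; now {A, B}.
Read 'b': A→{S, B}, B→{D}; now {S, B, D}.
Read 'b': S→{A, B}, B→{D}, D→{B}; now {A, B, D}.
Read 'b': A→{S, B}, B→{D}, D→{B}; now {S, B, D}.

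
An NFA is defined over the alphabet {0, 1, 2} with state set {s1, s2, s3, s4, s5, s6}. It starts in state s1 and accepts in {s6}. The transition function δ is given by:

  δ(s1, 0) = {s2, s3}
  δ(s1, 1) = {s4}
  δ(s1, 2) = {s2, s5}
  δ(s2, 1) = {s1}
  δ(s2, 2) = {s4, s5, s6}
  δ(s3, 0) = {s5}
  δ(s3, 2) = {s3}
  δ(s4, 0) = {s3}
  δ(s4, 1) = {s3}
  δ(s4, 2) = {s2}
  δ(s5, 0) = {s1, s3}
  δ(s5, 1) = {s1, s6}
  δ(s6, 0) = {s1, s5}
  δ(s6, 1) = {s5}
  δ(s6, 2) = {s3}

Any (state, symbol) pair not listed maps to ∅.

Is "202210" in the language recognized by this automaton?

No

Start in {s1}.
Read '2': {s1} → {s2, s5}.
Read '0': {s2, s5} → {s1, s3}.
Read '2': {s1, s3} → {s2, s3, s5}.
Read '2': {s2, s3, s5} → {s3, s4, s5, s6}.
Read '1': {s3, s4, s5, s6} → {s1, s3, s5, s6}.
Read '0': {s1, s3, s5, s6} → {s1, s2, s3, s5}.
The final set {s1, s2, s3, s5} contains no accepting state.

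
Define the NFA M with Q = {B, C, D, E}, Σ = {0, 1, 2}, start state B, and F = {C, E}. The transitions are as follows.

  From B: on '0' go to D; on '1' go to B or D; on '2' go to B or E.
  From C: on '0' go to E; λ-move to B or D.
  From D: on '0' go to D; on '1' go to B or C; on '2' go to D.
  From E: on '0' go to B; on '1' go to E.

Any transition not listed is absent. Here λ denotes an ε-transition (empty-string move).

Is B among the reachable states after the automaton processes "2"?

Start in {B}.
Read '2': {B} → {B, E}.
State B is in {B, E}.

Yes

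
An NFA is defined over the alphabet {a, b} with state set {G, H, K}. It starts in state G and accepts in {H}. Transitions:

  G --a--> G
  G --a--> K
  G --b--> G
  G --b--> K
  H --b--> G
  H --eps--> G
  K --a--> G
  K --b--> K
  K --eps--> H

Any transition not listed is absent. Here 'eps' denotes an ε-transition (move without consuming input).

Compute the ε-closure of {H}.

Begin with {H}.
ε-move H → G; add G.

{G, H}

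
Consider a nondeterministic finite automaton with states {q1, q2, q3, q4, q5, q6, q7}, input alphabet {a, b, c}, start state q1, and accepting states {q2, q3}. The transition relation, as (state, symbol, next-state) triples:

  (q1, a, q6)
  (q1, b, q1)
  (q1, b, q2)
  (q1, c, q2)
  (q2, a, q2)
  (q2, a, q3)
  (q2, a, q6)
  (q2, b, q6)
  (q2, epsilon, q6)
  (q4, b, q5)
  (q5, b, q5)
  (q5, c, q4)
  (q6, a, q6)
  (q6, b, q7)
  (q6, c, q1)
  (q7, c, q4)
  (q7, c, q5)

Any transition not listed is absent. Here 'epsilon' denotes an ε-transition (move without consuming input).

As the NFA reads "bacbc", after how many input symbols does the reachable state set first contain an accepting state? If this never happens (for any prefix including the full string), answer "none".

1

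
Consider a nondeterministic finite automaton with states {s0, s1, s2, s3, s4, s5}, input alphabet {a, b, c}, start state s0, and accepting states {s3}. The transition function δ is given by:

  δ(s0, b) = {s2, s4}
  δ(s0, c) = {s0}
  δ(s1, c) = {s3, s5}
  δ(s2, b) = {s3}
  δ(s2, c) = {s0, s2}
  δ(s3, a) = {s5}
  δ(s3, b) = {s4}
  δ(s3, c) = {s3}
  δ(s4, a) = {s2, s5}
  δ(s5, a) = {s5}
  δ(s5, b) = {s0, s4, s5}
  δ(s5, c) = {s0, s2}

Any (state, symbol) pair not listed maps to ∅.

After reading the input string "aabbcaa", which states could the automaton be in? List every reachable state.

∅

Start in {s0}.
Read 'a': {s0} → ∅.
The set is empty and remains empty for the remaining 6 symbols.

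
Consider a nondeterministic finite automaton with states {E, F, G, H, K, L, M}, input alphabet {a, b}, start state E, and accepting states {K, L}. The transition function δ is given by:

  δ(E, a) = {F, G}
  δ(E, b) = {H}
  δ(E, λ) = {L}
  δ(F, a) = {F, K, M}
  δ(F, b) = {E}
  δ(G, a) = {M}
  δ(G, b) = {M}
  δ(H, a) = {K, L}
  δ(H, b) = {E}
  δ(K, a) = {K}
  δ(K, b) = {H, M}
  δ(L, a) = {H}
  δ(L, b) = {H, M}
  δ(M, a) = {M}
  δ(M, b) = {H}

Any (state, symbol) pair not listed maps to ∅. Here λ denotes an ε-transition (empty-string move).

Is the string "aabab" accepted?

Yes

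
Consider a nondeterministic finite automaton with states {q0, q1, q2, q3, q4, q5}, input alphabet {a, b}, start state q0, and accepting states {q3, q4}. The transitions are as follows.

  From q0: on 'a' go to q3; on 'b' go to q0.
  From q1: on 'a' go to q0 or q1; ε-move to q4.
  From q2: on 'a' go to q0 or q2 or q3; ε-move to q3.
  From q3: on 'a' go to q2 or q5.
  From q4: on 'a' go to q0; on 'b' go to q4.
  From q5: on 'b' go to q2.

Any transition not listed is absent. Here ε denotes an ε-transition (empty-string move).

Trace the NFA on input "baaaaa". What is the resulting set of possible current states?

Start in {q0}.
Read 'b': {q0} → {q0}.
Read 'a': {q0} → {q3}.
Read 'a': {q3} → {q2, q3, q5}.
Read 'a': {q2, q3, q5} → {q0, q2, q3, q5}.
Read 'a': {q0, q2, q3, q5} → {q0, q2, q3, q5}.
Read 'a': {q0, q2, q3, q5} → {q0, q2, q3, q5}.

{q0, q2, q3, q5}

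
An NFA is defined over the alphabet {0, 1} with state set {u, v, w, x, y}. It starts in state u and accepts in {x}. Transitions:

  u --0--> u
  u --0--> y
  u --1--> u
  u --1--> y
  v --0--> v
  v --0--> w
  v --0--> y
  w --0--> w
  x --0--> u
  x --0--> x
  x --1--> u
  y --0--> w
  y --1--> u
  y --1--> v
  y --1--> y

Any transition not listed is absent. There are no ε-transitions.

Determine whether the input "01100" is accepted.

Start in {u}.
Read '0': u→{u, y}; now {u, y}.
Read '1': u→{u, y}, y→{u, v, y}; now {u, v, y}.
Read '1': u→{u, y}, v→∅, y→{u, v, y}; now {u, v, y}.
Read '0': u→{u, y}, v→{v, w, y}, y→{w}; now {u, v, w, y}.
Read '0': u→{u, y}, v→{v, w, y}, w→{w}, y→{w}; now {u, v, w, y}.
The final set {u, v, w, y} contains no accepting state.

No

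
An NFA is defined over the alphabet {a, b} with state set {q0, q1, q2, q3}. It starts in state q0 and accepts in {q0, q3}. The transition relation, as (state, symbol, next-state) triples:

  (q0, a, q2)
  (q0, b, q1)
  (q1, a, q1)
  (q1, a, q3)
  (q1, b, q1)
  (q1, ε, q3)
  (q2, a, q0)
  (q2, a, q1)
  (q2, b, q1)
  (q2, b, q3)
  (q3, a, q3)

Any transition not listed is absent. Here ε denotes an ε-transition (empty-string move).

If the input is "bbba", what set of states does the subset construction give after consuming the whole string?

Start in {q0}.
Read 'b': q0→{q1}; union {q1}; ε-closure = {q1, q3}.
Read 'b': q1→{q1}, q3→∅; union {q1}; ε-closure = {q1, q3}.
Read 'b': q1→{q1}, q3→∅; union {q1}; ε-closure = {q1, q3}.
Read 'a': q1→{q1, q3}, q3→{q3}; now {q1, q3}.

{q1, q3}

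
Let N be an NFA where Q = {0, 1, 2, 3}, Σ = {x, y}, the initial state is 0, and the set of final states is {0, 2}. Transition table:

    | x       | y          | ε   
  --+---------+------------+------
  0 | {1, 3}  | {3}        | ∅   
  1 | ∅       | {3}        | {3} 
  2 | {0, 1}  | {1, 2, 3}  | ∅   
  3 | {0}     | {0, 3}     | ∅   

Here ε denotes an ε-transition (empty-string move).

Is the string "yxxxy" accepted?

No

Start in {0}.
Read 'y': 0→{3}; now {3}.
Read 'x': 3→{0}; now {0}.
Read 'x': 0→{1, 3}; now {1, 3}.
Read 'x': 1→∅, 3→{0}; now {0}.
Read 'y': 0→{3}; now {3}.
The final set {3} contains no accepting state.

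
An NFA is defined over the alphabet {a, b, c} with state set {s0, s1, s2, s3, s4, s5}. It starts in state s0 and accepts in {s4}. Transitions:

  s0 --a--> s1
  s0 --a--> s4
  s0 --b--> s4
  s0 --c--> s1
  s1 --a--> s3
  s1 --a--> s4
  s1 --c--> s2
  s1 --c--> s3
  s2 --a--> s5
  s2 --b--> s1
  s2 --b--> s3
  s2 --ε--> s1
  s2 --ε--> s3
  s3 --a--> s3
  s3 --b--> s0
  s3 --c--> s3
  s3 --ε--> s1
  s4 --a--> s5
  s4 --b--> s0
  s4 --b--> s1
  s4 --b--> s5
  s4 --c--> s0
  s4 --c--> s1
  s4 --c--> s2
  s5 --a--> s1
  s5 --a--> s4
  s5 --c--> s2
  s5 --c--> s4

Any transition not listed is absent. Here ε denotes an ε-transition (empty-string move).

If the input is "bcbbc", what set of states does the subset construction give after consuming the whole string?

Start in {s0}.
Read 'b': s0→{s4}; now {s4}.
Read 'c': s4→{s0, s1, s2}; union {s0, s1, s2}; ε-closure = {s0, s1, s2, s3}.
Read 'b': s0→{s4}, s1→∅, s2→{s1, s3}, s3→{s0}; now {s0, s1, s3, s4}.
Read 'b': s0→{s4}, s1→∅, s3→{s0}, s4→{s0, s1, s5}; now {s0, s1, s4, s5}.
Read 'c': s0→{s1}, s1→{s2, s3}, s4→{s0, s1, s2}, s5→{s2, s4}; now {s0, s1, s2, s3, s4}.

{s0, s1, s2, s3, s4}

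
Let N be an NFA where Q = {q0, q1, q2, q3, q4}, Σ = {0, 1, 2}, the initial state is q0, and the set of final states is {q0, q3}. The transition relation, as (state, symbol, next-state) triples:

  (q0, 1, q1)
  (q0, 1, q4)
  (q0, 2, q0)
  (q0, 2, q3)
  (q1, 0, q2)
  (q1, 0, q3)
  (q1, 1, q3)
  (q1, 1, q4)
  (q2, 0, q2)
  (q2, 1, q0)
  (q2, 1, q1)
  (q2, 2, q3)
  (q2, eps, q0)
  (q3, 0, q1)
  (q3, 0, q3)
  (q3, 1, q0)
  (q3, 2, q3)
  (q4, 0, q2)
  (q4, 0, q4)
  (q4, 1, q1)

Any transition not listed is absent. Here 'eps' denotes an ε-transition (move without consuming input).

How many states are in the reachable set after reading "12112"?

0

Start in {q0}.
Read '1': q0→{q1, q4}; now {q1, q4}.
Read '2': q1→∅, q4→∅; now ∅.
The set is empty and remains empty for the remaining 3 symbols.
That set has 0 states.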